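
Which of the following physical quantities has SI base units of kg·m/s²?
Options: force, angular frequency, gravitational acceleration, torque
Checking the SI base units of each option:
  force (F = ma): kg·m/s²  ✓ matches
  angular frequency (ω = 2πf): 1/s  ✗
  gravitational acceleration (g = GM/r²): m/s²  ✗
  torque (τ = Fr): kg·m²/s²  ✗

Only force has units kg·m/s².

Answer: force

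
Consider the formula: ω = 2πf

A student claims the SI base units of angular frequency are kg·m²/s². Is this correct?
Units of each symbol in ω = 2πf:
  f (frequency): 1/s
  The factor 2π is dimensionless.

Multiplying the contributions: [1/s]
Adding exponents of each base unit: s: -1
SI base units of angular frequency: 1/s

The claimed units kg·m²/s² (exponents kg: 1, m: 2, s: -2) do not match the derived units 1/s (exponents s: -1), so the claim is incorrect.

Answer: No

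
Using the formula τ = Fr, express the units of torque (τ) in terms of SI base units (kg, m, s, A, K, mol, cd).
Units of each symbol in τ = Fr:
  F (force): kg·m/s²
  r (lever arm): m

Multiplying the contributions: [kg·m/s²] · [m]
Adding exponents of each base unit: kg: 1, m: 2, s: -2
SI base units of torque: kg·m²/s²

Answer: kg·m²/s²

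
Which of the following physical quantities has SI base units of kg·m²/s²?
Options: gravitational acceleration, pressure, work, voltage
Checking the SI base units of each option:
  gravitational acceleration (g = GM/r²): m/s²  ✗
  pressure (P = F/A): kg/(m·s²)  ✗
  work (W = Fd): kg·m²/s²  ✓ matches
  voltage (V = IR): kg·m²/(s³·A)  ✗

Only work has units kg·m²/s².

Answer: work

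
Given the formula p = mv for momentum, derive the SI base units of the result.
Units of each symbol in p = mv:
  m (mass): kg
  v (velocity): m/s

Multiplying the contributions: [kg] · [m/s]
Adding exponents of each base unit: kg: 1, m: 1, s: -1
SI base units of momentum: kg·m/s

Answer: kg·m/s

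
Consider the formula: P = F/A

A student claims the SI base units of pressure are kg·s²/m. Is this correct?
Units of each symbol in P = F/A:
  F (force): kg·m/s²
  A (area): m²  → in the denominator, contributes 1/m²

Multiplying the contributions: [kg·m/s²] · [1/m²]
Adding exponents of each base unit: kg: 1, m: -1, s: -2
SI base units of pressure: kg/(m·s²)

The claimed units kg·s²/m (exponents kg: 1, m: -1, s: 2) do not match the derived units kg/(m·s²) (exponents kg: 1, m: -1, s: -2), so the claim is incorrect.

Answer: No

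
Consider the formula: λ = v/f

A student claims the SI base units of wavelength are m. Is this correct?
Units of each symbol in λ = v/f:
  v (wave speed): m/s
  f (frequency): 1/s  → in the denominator, contributes s

Multiplying the contributions: [m/s] · [s]
Adding exponents of each base unit: m: 1
SI base units of wavelength: m

The claimed units m match the derived units, so the claim is correct.

Answer: Yes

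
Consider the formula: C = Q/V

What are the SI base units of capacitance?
Units of each symbol in C = Q/V:
  Q (charge, in coulombs): s·A
  V (voltage, in volts): kg·m²/(s³·A)  → in the denominator, contributes s³·A/(kg·m²)

Multiplying the contributions: [s·A] · [s³·A/(kg·m²)]
Adding exponents of each base unit: kg: -1, m: -2, s: 4, A: 2
SI base units of capacitance: s⁴·A²/(kg·m²)

Answer: s⁴·A²/(kg·m²)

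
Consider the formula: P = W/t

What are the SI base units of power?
Units of each symbol in P = W/t:
  W (work): kg·m²/s²
  t (time): s  → in the denominator, contributes 1/s

Multiplying the contributions: [kg·m²/s²] · [1/s]
Adding exponents of each base unit: kg: 1, m: 2, s: -3
SI base units of power: kg·m²/s³

Answer: kg·m²/s³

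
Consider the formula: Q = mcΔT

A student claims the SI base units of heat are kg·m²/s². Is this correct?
Units of each symbol in Q = mcΔT:
  m (mass): kg
  c (specific heat capacity, in J/(kg·K)): m²/(s²·K)
  ΔT (temperature change): K

Multiplying the contributions: [kg] · [m²/(s²·K)] · [K]
Adding exponents of each base unit: kg: 1, m: 2, s: -2
SI base units of heat: kg·m²/s²

The claimed units kg·m²/s² match the derived units, so the claim is correct.

Answer: Yes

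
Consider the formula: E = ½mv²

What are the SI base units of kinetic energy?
Units of each symbol in E = ½mv²:
  m (mass): kg
  v (speed): m/s  → to the power 2, contributes m²/s²
  The factor ½ is dimensionless.

Multiplying the contributions: [kg] · [m²/s²]
Adding exponents of each base unit: kg: 1, m: 2, s: -2
SI base units of kinetic energy: kg·m²/s²

Answer: kg·m²/s²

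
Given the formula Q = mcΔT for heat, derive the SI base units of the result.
Units of each symbol in Q = mcΔT:
  m (mass): kg
  c (specific heat capacity, in J/(kg·K)): m²/(s²·K)
  ΔT (temperature change): K

Multiplying the contributions: [kg] · [m²/(s²·K)] · [K]
Adding exponents of each base unit: kg: 1, m: 2, s: -2
SI base units of heat: kg·m²/s²

Answer: kg·m²/s²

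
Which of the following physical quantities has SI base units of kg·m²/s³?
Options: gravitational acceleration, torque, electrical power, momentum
Checking the SI base units of each option:
  gravitational acceleration (g = GM/r²): m/s²  ✗
  torque (τ = Fr): kg·m²/s²  ✗
  electrical power (P = IV): kg·m²/s³  ✓ matches
  momentum (p = mv): kg·m/s  ✗

Only electrical power has units kg·m²/s³.

Answer: electrical power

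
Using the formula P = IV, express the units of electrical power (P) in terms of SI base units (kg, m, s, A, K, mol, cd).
Units of each symbol in P = IV:
  I (current): A
  V (voltage, in volts): kg·m²/(s³·A)

Multiplying the contributions: [A] · [kg·m²/(s³·A)]
Adding exponents of each base unit: kg: 1, m: 2, s: -3
SI base units of electrical power: kg·m²/s³

Answer: kg·m²/s³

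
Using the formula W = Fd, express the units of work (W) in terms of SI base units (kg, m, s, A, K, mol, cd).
Units of each symbol in W = Fd:
  F (force): kg·m/s²
  d (displacement): m

Multiplying the contributions: [kg·m/s²] · [m]
Adding exponents of each base unit: kg: 1, m: 2, s: -2
SI base units of work: kg·m²/s²

Answer: kg·m²/s²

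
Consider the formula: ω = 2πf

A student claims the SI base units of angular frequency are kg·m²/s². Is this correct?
Units of each symbol in ω = 2πf:
  f (frequency): 1/s
  The factor 2π is dimensionless.

Multiplying the contributions: [1/s]
Adding exponents of each base unit: s: -1
SI base units of angular frequency: 1/s

The claimed units kg·m²/s² (exponents kg: 1, m: 2, s: -2) do not match the derived units 1/s (exponents s: -1), so the claim is incorrect.

Answer: No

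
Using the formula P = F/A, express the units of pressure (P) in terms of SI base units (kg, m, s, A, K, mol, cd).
Units of each symbol in P = F/A:
  F (force): kg·m/s²
  A (area): m²  → in the denominator, contributes 1/m²

Multiplying the contributions: [kg·m/s²] · [1/m²]
Adding exponents of each base unit: kg: 1, m: -1, s: -2
SI base units of pressure: kg/(m·s²)

Answer: kg/(m·s²)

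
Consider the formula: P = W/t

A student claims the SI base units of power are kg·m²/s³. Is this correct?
Units of each symbol in P = W/t:
  W (work): kg·m²/s²
  t (time): s  → in the denominator, contributes 1/s

Multiplying the contributions: [kg·m²/s²] · [1/s]
Adding exponents of each base unit: kg: 1, m: 2, s: -3
SI base units of power: kg·m²/s³

The claimed units kg·m²/s³ match the derived units, so the claim is correct.

Answer: Yes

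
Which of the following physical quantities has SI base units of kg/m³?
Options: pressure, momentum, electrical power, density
Checking the SI base units of each option:
  pressure (P = F/A): kg/(m·s²)  ✗
  momentum (p = mv): kg·m/s  ✗
  electrical power (P = IV): kg·m²/s³  ✗
  density (ρ = m/V): kg/m³  ✓ matches

Only density has units kg/m³.

Answer: density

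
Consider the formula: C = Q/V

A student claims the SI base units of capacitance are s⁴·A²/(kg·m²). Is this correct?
Units of each symbol in C = Q/V:
  Q (charge, in coulombs): s·A
  V (voltage, in volts): kg·m²/(s³·A)  → in the denominator, contributes s³·A/(kg·m²)

Multiplying the contributions: [s·A] · [s³·A/(kg·m²)]
Adding exponents of each base unit: kg: -1, m: -2, s: 4, A: 2
SI base units of capacitance: s⁴·A²/(kg·m²)

The claimed units s⁴·A²/(kg·m²) match the derived units, so the claim is correct.

Answer: Yes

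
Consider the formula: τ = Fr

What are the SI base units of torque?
Units of each symbol in τ = Fr:
  F (force): kg·m/s²
  r (lever arm): m

Multiplying the contributions: [kg·m/s²] · [m]
Adding exponents of each base unit: kg: 1, m: 2, s: -2
SI base units of torque: kg·m²/s²

Answer: kg·m²/s²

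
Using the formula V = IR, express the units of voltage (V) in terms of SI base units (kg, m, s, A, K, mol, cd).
Units of each symbol in V = IR:
  I (current): A
  R (resistance, in ohms): kg·m²/(s³·A²)

Multiplying the contributions: [A] · [kg·m²/(s³·A²)]
Adding exponents of each base unit: kg: 1, m: 2, s: -3, A: -1
SI base units of voltage: kg·m²/(s³·A)

Answer: kg·m²/(s³·A)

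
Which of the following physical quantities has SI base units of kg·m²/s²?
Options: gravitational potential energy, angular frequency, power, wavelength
Checking the SI base units of each option:
  gravitational potential energy (U = -GMm/r): kg·m²/s²  ✓ matches
  angular frequency (ω = 2πf): 1/s  ✗
  power (P = W/t): kg·m²/s³  ✗
  wavelength (λ = v/f): m  ✗

Only gravitational potential energy has units kg·m²/s².

Answer: gravitational potential energy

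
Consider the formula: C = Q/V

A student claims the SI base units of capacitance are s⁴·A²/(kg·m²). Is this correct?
Units of each symbol in C = Q/V:
  Q (charge, in coulombs): s·A
  V (voltage, in volts): kg·m²/(s³·A)  → in the denominator, contributes s³·A/(kg·m²)

Multiplying the contributions: [s·A] · [s³·A/(kg·m²)]
Adding exponents of each base unit: kg: -1, m: -2, s: 4, A: 2
SI base units of capacitance: s⁴·A²/(kg·m²)

The claimed units s⁴·A²/(kg·m²) match the derived units, so the claim is correct.

Answer: Yes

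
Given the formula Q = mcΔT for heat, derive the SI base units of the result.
Units of each symbol in Q = mcΔT:
  m (mass): kg
  c (specific heat capacity, in J/(kg·K)): m²/(s²·K)
  ΔT (temperature change): K

Multiplying the contributions: [kg] · [m²/(s²·K)] · [K]
Adding exponents of each base unit: kg: 1, m: 2, s: -2
SI base units of heat: kg·m²/s²

Answer: kg·m²/s²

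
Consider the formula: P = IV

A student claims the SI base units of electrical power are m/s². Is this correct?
Units of each symbol in P = IV:
  I (current): A
  V (voltage, in volts): kg·m²/(s³·A)

Multiplying the contributions: [A] · [kg·m²/(s³·A)]
Adding exponents of each base unit: kg: 1, m: 2, s: -3
SI base units of electrical power: kg·m²/s³

The claimed units m/s² (exponents m: 1, s: -2) do not match the derived units kg·m²/s³ (exponents kg: 1, m: 2, s: -3), so the claim is incorrect.

Answer: No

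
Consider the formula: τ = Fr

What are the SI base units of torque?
Units of each symbol in τ = Fr:
  F (force): kg·m/s²
  r (lever arm): m

Multiplying the contributions: [kg·m/s²] · [m]
Adding exponents of each base unit: kg: 1, m: 2, s: -2
SI base units of torque: kg·m²/s²

Answer: kg·m²/s²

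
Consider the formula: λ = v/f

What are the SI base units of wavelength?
Units of each symbol in λ = v/f:
  v (wave speed): m/s
  f (frequency): 1/s  → in the denominator, contributes s

Multiplying the contributions: [m/s] · [s]
Adding exponents of each base unit: m: 1
SI base units of wavelength: m

Answer: m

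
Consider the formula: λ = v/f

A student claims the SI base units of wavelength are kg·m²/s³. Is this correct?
Units of each symbol in λ = v/f:
  v (wave speed): m/s
  f (frequency): 1/s  → in the denominator, contributes s

Multiplying the contributions: [m/s] · [s]
Adding exponents of each base unit: m: 1
SI base units of wavelength: m

The claimed units kg·m²/s³ (exponents kg: 1, m: 2, s: -3) do not match the derived units m (exponents m: 1), so the claim is incorrect.

Answer: No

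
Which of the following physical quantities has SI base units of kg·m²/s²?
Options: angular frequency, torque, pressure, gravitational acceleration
Checking the SI base units of each option:
  angular frequency (ω = 2πf): 1/s  ✗
  torque (τ = Fr): kg·m²/s²  ✓ matches
  pressure (P = F/A): kg/(m·s²)  ✗
  gravitational acceleration (g = GM/r²): m/s²  ✗

Only torque has units kg·m²/s².

Answer: torque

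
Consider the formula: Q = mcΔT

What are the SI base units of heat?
Units of each symbol in Q = mcΔT:
  m (mass): kg
  c (specific heat capacity, in J/(kg·K)): m²/(s²·K)
  ΔT (temperature change): K

Multiplying the contributions: [kg] · [m²/(s²·K)] · [K]
Adding exponents of each base unit: kg: 1, m: 2, s: -2
SI base units of heat: kg·m²/s²

Answer: kg·m²/s²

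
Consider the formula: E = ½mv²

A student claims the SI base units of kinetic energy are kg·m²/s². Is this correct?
Units of each symbol in E = ½mv²:
  m (mass): kg
  v (speed): m/s  → to the power 2, contributes m²/s²
  The factor ½ is dimensionless.

Multiplying the contributions: [kg] · [m²/s²]
Adding exponents of each base unit: kg: 1, m: 2, s: -2
SI base units of kinetic energy: kg·m²/s²

The claimed units kg·m²/s² match the derived units, so the claim is correct.

Answer: Yes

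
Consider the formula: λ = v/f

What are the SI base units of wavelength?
Units of each symbol in λ = v/f:
  v (wave speed): m/s
  f (frequency): 1/s  → in the denominator, contributes s

Multiplying the contributions: [m/s] · [s]
Adding exponents of each base unit: m: 1
SI base units of wavelength: m

Answer: m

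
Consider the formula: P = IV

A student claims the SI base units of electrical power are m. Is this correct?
Units of each symbol in P = IV:
  I (current): A
  V (voltage, in volts): kg·m²/(s³·A)

Multiplying the contributions: [A] · [kg·m²/(s³·A)]
Adding exponents of each base unit: kg: 1, m: 2, s: -3
SI base units of electrical power: kg·m²/s³

The claimed units m (exponents m: 1) do not match the derived units kg·m²/s³ (exponents kg: 1, m: 2, s: -3), so the claim is incorrect.

Answer: No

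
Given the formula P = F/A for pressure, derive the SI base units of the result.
Units of each symbol in P = F/A:
  F (force): kg·m/s²
  A (area): m²  → in the denominator, contributes 1/m²

Multiplying the contributions: [kg·m/s²] · [1/m²]
Adding exponents of each base unit: kg: 1, m: -1, s: -2
SI base units of pressure: kg/(m·s²)

Answer: kg/(m·s²)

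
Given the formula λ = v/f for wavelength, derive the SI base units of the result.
Units of each symbol in λ = v/f:
  v (wave speed): m/s
  f (frequency): 1/s  → in the denominator, contributes s

Multiplying the contributions: [m/s] · [s]
Adding exponents of each base unit: m: 1
SI base units of wavelength: m

Answer: m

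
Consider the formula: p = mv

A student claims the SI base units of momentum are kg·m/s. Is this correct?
Units of each symbol in p = mv:
  m (mass): kg
  v (velocity): m/s

Multiplying the contributions: [kg] · [m/s]
Adding exponents of each base unit: kg: 1, m: 1, s: -1
SI base units of momentum: kg·m/s

The claimed units kg·m/s match the derived units, so the claim is correct.

Answer: Yes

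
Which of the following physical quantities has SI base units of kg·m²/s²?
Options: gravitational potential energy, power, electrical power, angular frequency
Checking the SI base units of each option:
  gravitational potential energy (U = -GMm/r): kg·m²/s²  ✓ matches
  power (P = W/t): kg·m²/s³  ✗
  electrical power (P = IV): kg·m²/s³  ✗
  angular frequency (ω = 2πf): 1/s  ✗

Only gravitational potential energy has units kg·m²/s².

Answer: gravitational potential energy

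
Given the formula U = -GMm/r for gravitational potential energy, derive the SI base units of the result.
Units of each symbol in U = -GMm/r:
  G (gravitational constant): m³/(kg·s²)
  M (mass): kg
  m (mass): kg
  r (distance): m  → in the denominator, contributes 1/m
  The minus sign does not affect the units.

Multiplying the contributions: [m³/(kg·s²)] · [kg] · [kg] · [1/m]
Adding exponents of each base unit: kg: 1, m: 2, s: -2
SI base units of gravitational potential energy: kg·m²/s²

Answer: kg·m²/s²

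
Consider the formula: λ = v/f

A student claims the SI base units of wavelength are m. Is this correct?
Units of each symbol in λ = v/f:
  v (wave speed): m/s
  f (frequency): 1/s  → in the denominator, contributes s

Multiplying the contributions: [m/s] · [s]
Adding exponents of each base unit: m: 1
SI base units of wavelength: m

The claimed units m match the derived units, so the claim is correct.

Answer: Yes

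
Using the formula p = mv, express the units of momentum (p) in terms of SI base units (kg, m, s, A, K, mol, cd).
Units of each symbol in p = mv:
  m (mass): kg
  v (velocity): m/s

Multiplying the contributions: [kg] · [m/s]
Adding exponents of each base unit: kg: 1, m: 1, s: -1
SI base units of momentum: kg·m/s

Answer: kg·m/s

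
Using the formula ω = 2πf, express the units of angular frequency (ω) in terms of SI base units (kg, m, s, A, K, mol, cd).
Units of each symbol in ω = 2πf:
  f (frequency): 1/s
  The factor 2π is dimensionless.

Multiplying the contributions: [1/s]
Adding exponents of each base unit: s: -1
SI base units of angular frequency: 1/s

Answer: 1/s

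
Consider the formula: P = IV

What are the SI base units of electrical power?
Units of each symbol in P = IV:
  I (current): A
  V (voltage, in volts): kg·m²/(s³·A)

Multiplying the contributions: [A] · [kg·m²/(s³·A)]
Adding exponents of each base unit: kg: 1, m: 2, s: -3
SI base units of electrical power: kg·m²/s³

Answer: kg·m²/s³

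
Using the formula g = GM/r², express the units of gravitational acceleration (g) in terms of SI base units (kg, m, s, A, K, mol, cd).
Units of each symbol in g = GM/r²:
  G (gravitational constant): m³/(kg·s²)
  M (mass): kg
  r (distance): m  → to the power 2 in the denominator, contributes 1/m²

Multiplying the contributions: [m³/(kg·s²)] · [kg] · [1/m²]
Adding exponents of each base unit: m: 1, s: -2
SI base units of gravitational acceleration: m/s²

Answer: m/s²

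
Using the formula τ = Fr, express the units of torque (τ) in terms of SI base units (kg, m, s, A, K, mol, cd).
Units of each symbol in τ = Fr:
  F (force): kg·m/s²
  r (lever arm): m

Multiplying the contributions: [kg·m/s²] · [m]
Adding exponents of each base unit: kg: 1, m: 2, s: -2
SI base units of torque: kg·m²/s²

Answer: kg·m²/s²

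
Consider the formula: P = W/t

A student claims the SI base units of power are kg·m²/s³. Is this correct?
Units of each symbol in P = W/t:
  W (work): kg·m²/s²
  t (time): s  → in the denominator, contributes 1/s

Multiplying the contributions: [kg·m²/s²] · [1/s]
Adding exponents of each base unit: kg: 1, m: 2, s: -3
SI base units of power: kg·m²/s³

The claimed units kg·m²/s³ match the derived units, so the claim is correct.

Answer: Yes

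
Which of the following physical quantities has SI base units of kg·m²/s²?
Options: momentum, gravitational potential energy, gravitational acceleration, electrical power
Checking the SI base units of each option:
  momentum (p = mv): kg·m/s  ✗
  gravitational potential energy (U = -GMm/r): kg·m²/s²  ✓ matches
  gravitational acceleration (g = GM/r²): m/s²  ✗
  electrical power (P = IV): kg·m²/s³  ✗

Only gravitational potential energy has units kg·m²/s².

Answer: gravitational potential energy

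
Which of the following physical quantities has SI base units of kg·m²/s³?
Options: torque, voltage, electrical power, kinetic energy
Checking the SI base units of each option:
  torque (τ = Fr): kg·m²/s²  ✗
  voltage (V = IR): kg·m²/(s³·A)  ✗
  electrical power (P = IV): kg·m²/s³  ✓ matches
  kinetic energy (E = ½mv²): kg·m²/s²  ✗

Only electrical power has units kg·m²/s³.

Answer: electrical power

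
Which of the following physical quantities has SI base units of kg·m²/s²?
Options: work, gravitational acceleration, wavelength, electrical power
Checking the SI base units of each option:
  work (W = Fd): kg·m²/s²  ✓ matches
  gravitational acceleration (g = GM/r²): m/s²  ✗
  wavelength (λ = v/f): m  ✗
  electrical power (P = IV): kg·m²/s³  ✗

Only work has units kg·m²/s².

Answer: work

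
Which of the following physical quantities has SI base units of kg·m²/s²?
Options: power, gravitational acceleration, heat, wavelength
Checking the SI base units of each option:
  power (P = W/t): kg·m²/s³  ✗
  gravitational acceleration (g = GM/r²): m/s²  ✗
  heat (Q = mcΔT): kg·m²/s²  ✓ matches
  wavelength (λ = v/f): m  ✗

Only heat has units kg·m²/s².

Answer: heat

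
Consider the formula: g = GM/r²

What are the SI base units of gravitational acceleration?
Units of each symbol in g = GM/r²:
  G (gravitational constant): m³/(kg·s²)
  M (mass): kg
  r (distance): m  → to the power 2 in the denominator, contributes 1/m²

Multiplying the contributions: [m³/(kg·s²)] · [kg] · [1/m²]
Adding exponents of each base unit: m: 1, s: -2
SI base units of gravitational acceleration: m/s²

Answer: m/s²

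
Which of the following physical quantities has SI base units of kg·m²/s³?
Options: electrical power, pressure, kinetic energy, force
Checking the SI base units of each option:
  electrical power (P = IV): kg·m²/s³  ✓ matches
  pressure (P = F/A): kg/(m·s²)  ✗
  kinetic energy (E = ½mv²): kg·m²/s²  ✗
  force (F = ma): kg·m/s²  ✗

Only electrical power has units kg·m²/s³.

Answer: electrical power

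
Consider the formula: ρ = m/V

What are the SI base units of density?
Units of each symbol in ρ = m/V:
  m (mass): kg
  V (volume): m³  → in the denominator, contributes 1/m³

Multiplying the contributions: [kg] · [1/m³]
Adding exponents of each base unit: kg: 1, m: -3
SI base units of density: kg/m³

Answer: kg/m³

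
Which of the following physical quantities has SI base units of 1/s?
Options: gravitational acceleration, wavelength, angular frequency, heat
Checking the SI base units of each option:
  gravitational acceleration (g = GM/r²): m/s²  ✗
  wavelength (λ = v/f): m  ✗
  angular frequency (ω = 2πf): 1/s  ✓ matches
  heat (Q = mcΔT): kg·m²/s²  ✗

Only angular frequency has units 1/s.

Answer: angular frequency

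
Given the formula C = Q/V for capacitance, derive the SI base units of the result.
Units of each symbol in C = Q/V:
  Q (charge, in coulombs): s·A
  V (voltage, in volts): kg·m²/(s³·A)  → in the denominator, contributes s³·A/(kg·m²)

Multiplying the contributions: [s·A] · [s³·A/(kg·m²)]
Adding exponents of each base unit: kg: -1, m: -2, s: 4, A: 2
SI base units of capacitance: s⁴·A²/(kg·m²)

Answer: s⁴·A²/(kg·m²)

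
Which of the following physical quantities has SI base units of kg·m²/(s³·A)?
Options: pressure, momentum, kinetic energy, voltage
Checking the SI base units of each option:
  pressure (P = F/A): kg/(m·s²)  ✗
  momentum (p = mv): kg·m/s  ✗
  kinetic energy (E = ½mv²): kg·m²/s²  ✗
  voltage (V = IR): kg·m²/(s³·A)  ✓ matches

Only voltage has units kg·m²/(s³·A).

Answer: voltage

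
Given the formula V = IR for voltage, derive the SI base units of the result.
Units of each symbol in V = IR:
  I (current): A
  R (resistance, in ohms): kg·m²/(s³·A²)

Multiplying the contributions: [A] · [kg·m²/(s³·A²)]
Adding exponents of each base unit: kg: 1, m: 2, s: -3, A: -1
SI base units of voltage: kg·m²/(s³·A)

Answer: kg·m²/(s³·A)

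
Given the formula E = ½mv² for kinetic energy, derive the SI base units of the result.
Units of each symbol in E = ½mv²:
  m (mass): kg
  v (speed): m/s  → to the power 2, contributes m²/s²
  The factor ½ is dimensionless.

Multiplying the contributions: [kg] · [m²/s²]
Adding exponents of each base unit: kg: 1, m: 2, s: -2
SI base units of kinetic energy: kg·m²/s²

Answer: kg·m²/s²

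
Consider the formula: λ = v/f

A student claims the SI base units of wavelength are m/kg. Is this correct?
Units of each symbol in λ = v/f:
  v (wave speed): m/s
  f (frequency): 1/s  → in the denominator, contributes s

Multiplying the contributions: [m/s] · [s]
Adding exponents of each base unit: m: 1
SI base units of wavelength: m

The claimed units m/kg (exponents kg: -1, m: 1) do not match the derived units m (exponents m: 1), so the claim is incorrect.

Answer: No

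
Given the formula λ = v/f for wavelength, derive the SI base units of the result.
Units of each symbol in λ = v/f:
  v (wave speed): m/s
  f (frequency): 1/s  → in the denominator, contributes s

Multiplying the contributions: [m/s] · [s]
Adding exponents of each base unit: m: 1
SI base units of wavelength: m

Answer: m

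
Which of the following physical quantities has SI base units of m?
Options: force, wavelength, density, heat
Checking the SI base units of each option:
  force (F = ma): kg·m/s²  ✗
  wavelength (λ = v/f): m  ✓ matches
  density (ρ = m/V): kg/m³  ✗
  heat (Q = mcΔT): kg·m²/s²  ✗

Only wavelength has units m.

Answer: wavelength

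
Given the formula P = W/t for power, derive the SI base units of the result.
Units of each symbol in P = W/t:
  W (work): kg·m²/s²
  t (time): s  → in the denominator, contributes 1/s

Multiplying the contributions: [kg·m²/s²] · [1/s]
Adding exponents of each base unit: kg: 1, m: 2, s: -3
SI base units of power: kg·m²/s³

Answer: kg·m²/s³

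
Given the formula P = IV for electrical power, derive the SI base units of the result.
Units of each symbol in P = IV:
  I (current): A
  V (voltage, in volts): kg·m²/(s³·A)

Multiplying the contributions: [A] · [kg·m²/(s³·A)]
Adding exponents of each base unit: kg: 1, m: 2, s: -3
SI base units of electrical power: kg·m²/s³

Answer: kg·m²/s³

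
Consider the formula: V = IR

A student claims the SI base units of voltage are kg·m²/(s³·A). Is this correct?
Units of each symbol in V = IR:
  I (current): A
  R (resistance, in ohms): kg·m²/(s³·A²)

Multiplying the contributions: [A] · [kg·m²/(s³·A²)]
Adding exponents of each base unit: kg: 1, m: 2, s: -3, A: -1
SI base units of voltage: kg·m²/(s³·A)

The claimed units kg·m²/(s³·A) match the derived units, so the claim is correct.

Answer: Yes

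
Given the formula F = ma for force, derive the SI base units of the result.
Units of each symbol in F = ma:
  m (mass): kg
  a (acceleration): m/s²

Multiplying the contributions: [kg] · [m/s²]
Adding exponents of each base unit: kg: 1, m: 1, s: -2
SI base units of force: kg·m/s²

Answer: kg·m/s²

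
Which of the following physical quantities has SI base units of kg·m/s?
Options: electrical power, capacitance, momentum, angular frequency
Checking the SI base units of each option:
  electrical power (P = IV): kg·m²/s³  ✗
  capacitance (C = Q/V): s⁴·A²/(kg·m²)  ✗
  momentum (p = mv): kg·m/s  ✓ matches
  angular frequency (ω = 2πf): 1/s  ✗

Only momentum has units kg·m/s.

Answer: momentum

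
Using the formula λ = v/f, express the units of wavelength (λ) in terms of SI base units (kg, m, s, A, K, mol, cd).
Units of each symbol in λ = v/f:
  v (wave speed): m/s
  f (frequency): 1/s  → in the denominator, contributes s

Multiplying the contributions: [m/s] · [s]
Adding exponents of each base unit: m: 1
SI base units of wavelength: m

Answer: m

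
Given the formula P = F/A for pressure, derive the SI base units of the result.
Units of each symbol in P = F/A:
  F (force): kg·m/s²
  A (area): m²  → in the denominator, contributes 1/m²

Multiplying the contributions: [kg·m/s²] · [1/m²]
Adding exponents of each base unit: kg: 1, m: -1, s: -2
SI base units of pressure: kg/(m·s²)

Answer: kg/(m·s²)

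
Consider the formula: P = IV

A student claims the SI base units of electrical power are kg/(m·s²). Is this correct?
Units of each symbol in P = IV:
  I (current): A
  V (voltage, in volts): kg·m²/(s³·A)

Multiplying the contributions: [A] · [kg·m²/(s³·A)]
Adding exponents of each base unit: kg: 1, m: 2, s: -3
SI base units of electrical power: kg·m²/s³

The claimed units kg/(m·s²) (exponents kg: 1, m: -1, s: -2) do not match the derived units kg·m²/s³ (exponents kg: 1, m: 2, s: -3), so the claim is incorrect.

Answer: No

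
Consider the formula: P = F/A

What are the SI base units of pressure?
Units of each symbol in P = F/A:
  F (force): kg·m/s²
  A (area): m²  → in the denominator, contributes 1/m²

Multiplying the contributions: [kg·m/s²] · [1/m²]
Adding exponents of each base unit: kg: 1, m: -1, s: -2
SI base units of pressure: kg/(m·s²)

Answer: kg/(m·s²)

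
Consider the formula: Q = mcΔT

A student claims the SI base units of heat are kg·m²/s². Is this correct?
Units of each symbol in Q = mcΔT:
  m (mass): kg
  c (specific heat capacity, in J/(kg·K)): m²/(s²·K)
  ΔT (temperature change): K

Multiplying the contributions: [kg] · [m²/(s²·K)] · [K]
Adding exponents of each base unit: kg: 1, m: 2, s: -2
SI base units of heat: kg·m²/s²

The claimed units kg·m²/s² match the derived units, so the claim is correct.

Answer: Yes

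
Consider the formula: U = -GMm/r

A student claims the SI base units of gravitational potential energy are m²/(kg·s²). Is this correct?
Units of each symbol in U = -GMm/r:
  G (gravitational constant): m³/(kg·s²)
  M (mass): kg
  m (mass): kg
  r (distance): m  → in the denominator, contributes 1/m
  The minus sign does not affect the units.

Multiplying the contributions: [m³/(kg·s²)] · [kg] · [kg] · [1/m]
Adding exponents of each base unit: kg: 1, m: 2, s: -2
SI base units of gravitational potential energy: kg·m²/s²

The claimed units m²/(kg·s²) (exponents kg: -1, m: 2, s: -2) do not match the derived units kg·m²/s² (exponents kg: 1, m: 2, s: -2), so the claim is incorrect.

Answer: No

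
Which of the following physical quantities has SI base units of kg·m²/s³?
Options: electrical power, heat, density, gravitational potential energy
Checking the SI base units of each option:
  electrical power (P = IV): kg·m²/s³  ✓ matches
  heat (Q = mcΔT): kg·m²/s²  ✗
  density (ρ = m/V): kg/m³  ✗
  gravitational potential energy (U = -GMm/r): kg·m²/s²  ✗

Only electrical power has units kg·m²/s³.

Answer: electrical power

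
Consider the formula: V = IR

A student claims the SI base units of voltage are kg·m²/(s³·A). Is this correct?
Units of each symbol in V = IR:
  I (current): A
  R (resistance, in ohms): kg·m²/(s³·A²)

Multiplying the contributions: [A] · [kg·m²/(s³·A²)]
Adding exponents of each base unit: kg: 1, m: 2, s: -3, A: -1
SI base units of voltage: kg·m²/(s³·A)

The claimed units kg·m²/(s³·A) match the derived units, so the claim is correct.

Answer: Yes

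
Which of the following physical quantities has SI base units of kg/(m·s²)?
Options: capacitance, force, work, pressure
Checking the SI base units of each option:
  capacitance (C = Q/V): s⁴·A²/(kg·m²)  ✗
  force (F = ma): kg·m/s²  ✗
  work (W = Fd): kg·m²/s²  ✗
  pressure (P = F/A): kg/(m·s²)  ✓ matches

Only pressure has units kg/(m·s²).

Answer: pressure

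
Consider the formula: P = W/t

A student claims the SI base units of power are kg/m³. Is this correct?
Units of each symbol in P = W/t:
  W (work): kg·m²/s²
  t (time): s  → in the denominator, contributes 1/s

Multiplying the contributions: [kg·m²/s²] · [1/s]
Adding exponents of each base unit: kg: 1, m: 2, s: -3
SI base units of power: kg·m²/s³

The claimed units kg/m³ (exponents kg: 1, m: -3) do not match the derived units kg·m²/s³ (exponents kg: 1, m: 2, s: -3), so the claim is incorrect.

Answer: No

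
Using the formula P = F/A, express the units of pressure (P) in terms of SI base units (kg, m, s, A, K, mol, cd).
Units of each symbol in P = F/A:
  F (force): kg·m/s²
  A (area): m²  → in the denominator, contributes 1/m²

Multiplying the contributions: [kg·m/s²] · [1/m²]
Adding exponents of each base unit: kg: 1, m: -1, s: -2
SI base units of pressure: kg/(m·s²)

Answer: kg/(m·s²)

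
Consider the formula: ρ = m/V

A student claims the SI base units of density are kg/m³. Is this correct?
Units of each symbol in ρ = m/V:
  m (mass): kg
  V (volume): m³  → in the denominator, contributes 1/m³

Multiplying the contributions: [kg] · [1/m³]
Adding exponents of each base unit: kg: 1, m: -3
SI base units of density: kg/m³

The claimed units kg/m³ match the derived units, so the claim is correct.

Answer: Yes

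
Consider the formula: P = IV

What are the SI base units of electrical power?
Units of each symbol in P = IV:
  I (current): A
  V (voltage, in volts): kg·m²/(s³·A)

Multiplying the contributions: [A] · [kg·m²/(s³·A)]
Adding exponents of each base unit: kg: 1, m: 2, s: -3
SI base units of electrical power: kg·m²/s³

Answer: kg·m²/s³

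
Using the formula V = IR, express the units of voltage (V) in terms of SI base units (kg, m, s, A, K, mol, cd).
Units of each symbol in V = IR:
  I (current): A
  R (resistance, in ohms): kg·m²/(s³·A²)

Multiplying the contributions: [A] · [kg·m²/(s³·A²)]
Adding exponents of each base unit: kg: 1, m: 2, s: -3, A: -1
SI base units of voltage: kg·m²/(s³·A)

Answer: kg·m²/(s³·A)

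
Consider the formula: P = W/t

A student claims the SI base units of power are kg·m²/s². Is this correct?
Units of each symbol in P = W/t:
  W (work): kg·m²/s²
  t (time): s  → in the denominator, contributes 1/s

Multiplying the contributions: [kg·m²/s²] · [1/s]
Adding exponents of each base unit: kg: 1, m: 2, s: -3
SI base units of power: kg·m²/s³

The claimed units kg·m²/s² (exponents kg: 1, m: 2, s: -2) do not match the derived units kg·m²/s³ (exponents kg: 1, m: 2, s: -3), so the claim is incorrect.

Answer: No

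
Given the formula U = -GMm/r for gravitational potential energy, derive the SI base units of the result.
Units of each symbol in U = -GMm/r:
  G (gravitational constant): m³/(kg·s²)
  M (mass): kg
  m (mass): kg
  r (distance): m  → in the denominator, contributes 1/m
  The minus sign does not affect the units.

Multiplying the contributions: [m³/(kg·s²)] · [kg] · [kg] · [1/m]
Adding exponents of each base unit: kg: 1, m: 2, s: -2
SI base units of gravitational potential energy: kg·m²/s²

Answer: kg·m²/s²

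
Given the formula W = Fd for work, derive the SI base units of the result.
Units of each symbol in W = Fd:
  F (force): kg·m/s²
  d (displacement): m

Multiplying the contributions: [kg·m/s²] · [m]
Adding exponents of each base unit: kg: 1, m: 2, s: -2
SI base units of work: kg·m²/s²

Answer: kg·m²/s²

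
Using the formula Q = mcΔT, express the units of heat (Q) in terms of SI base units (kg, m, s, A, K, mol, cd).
Units of each symbol in Q = mcΔT:
  m (mass): kg
  c (specific heat capacity, in J/(kg·K)): m²/(s²·K)
  ΔT (temperature change): K

Multiplying the contributions: [kg] · [m²/(s²·K)] · [K]
Adding exponents of each base unit: kg: 1, m: 2, s: -2
SI base units of heat: kg·m²/s²

Answer: kg·m²/s²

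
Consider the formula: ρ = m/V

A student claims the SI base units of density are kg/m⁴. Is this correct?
Units of each symbol in ρ = m/V:
  m (mass): kg
  V (volume): m³  → in the denominator, contributes 1/m³

Multiplying the contributions: [kg] · [1/m³]
Adding exponents of each base unit: kg: 1, m: -3
SI base units of density: kg/m³

The claimed units kg/m⁴ (exponents kg: 1, m: -4) do not match the derived units kg/m³ (exponents kg: 1, m: -3), so the claim is incorrect.

Answer: No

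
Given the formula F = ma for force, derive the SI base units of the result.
Units of each symbol in F = ma:
  m (mass): kg
  a (acceleration): m/s²

Multiplying the contributions: [kg] · [m/s²]
Adding exponents of each base unit: kg: 1, m: 1, s: -2
SI base units of force: kg·m/s²

Answer: kg·m/s²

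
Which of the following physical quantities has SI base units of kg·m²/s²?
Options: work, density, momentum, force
Checking the SI base units of each option:
  work (W = Fd): kg·m²/s²  ✓ matches
  density (ρ = m/V): kg/m³  ✗
  momentum (p = mv): kg·m/s  ✗
  force (F = ma): kg·m/s²  ✗

Only work has units kg·m²/s².

Answer: work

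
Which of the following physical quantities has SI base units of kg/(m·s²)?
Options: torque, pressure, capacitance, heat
Checking the SI base units of each option:
  torque (τ = Fr): kg·m²/s²  ✗
  pressure (P = F/A): kg/(m·s²)  ✓ matches
  capacitance (C = Q/V): s⁴·A²/(kg·m²)  ✗
  heat (Q = mcΔT): kg·m²/s²  ✗

Only pressure has units kg/(m·s²).

Answer: pressure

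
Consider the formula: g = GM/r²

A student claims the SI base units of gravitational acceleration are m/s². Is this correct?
Units of each symbol in g = GM/r²:
  G (gravitational constant): m³/(kg·s²)
  M (mass): kg
  r (distance): m  → to the power 2 in the denominator, contributes 1/m²

Multiplying the contributions: [m³/(kg·s²)] · [kg] · [1/m²]
Adding exponents of each base unit: m: 1, s: -2
SI base units of gravitational acceleration: m/s²

The claimed units m/s² match the derived units, so the claim is correct.

Answer: Yes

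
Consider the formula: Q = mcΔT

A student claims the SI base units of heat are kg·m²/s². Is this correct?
Units of each symbol in Q = mcΔT:
  m (mass): kg
  c (specific heat capacity, in J/(kg·K)): m²/(s²·K)
  ΔT (temperature change): K

Multiplying the contributions: [kg] · [m²/(s²·K)] · [K]
Adding exponents of each base unit: kg: 1, m: 2, s: -2
SI base units of heat: kg·m²/s²

The claimed units kg·m²/s² match the derived units, so the claim is correct.

Answer: Yes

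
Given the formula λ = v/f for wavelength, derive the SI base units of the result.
Units of each symbol in λ = v/f:
  v (wave speed): m/s
  f (frequency): 1/s  → in the denominator, contributes s

Multiplying the contributions: [m/s] · [s]
Adding exponents of each base unit: m: 1
SI base units of wavelength: m

Answer: m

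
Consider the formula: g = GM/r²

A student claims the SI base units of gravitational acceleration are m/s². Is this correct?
Units of each symbol in g = GM/r²:
  G (gravitational constant): m³/(kg·s²)
  M (mass): kg
  r (distance): m  → to the power 2 in the denominator, contributes 1/m²

Multiplying the contributions: [m³/(kg·s²)] · [kg] · [1/m²]
Adding exponents of each base unit: m: 1, s: -2
SI base units of gravitational acceleration: m/s²

The claimed units m/s² match the derived units, so the claim is correct.

Answer: Yes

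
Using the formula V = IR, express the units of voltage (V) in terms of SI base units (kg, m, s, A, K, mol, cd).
Units of each symbol in V = IR:
  I (current): A
  R (resistance, in ohms): kg·m²/(s³·A²)

Multiplying the contributions: [A] · [kg·m²/(s³·A²)]
Adding exponents of each base unit: kg: 1, m: 2, s: -3, A: -1
SI base units of voltage: kg·m²/(s³·A)

Answer: kg·m²/(s³·A)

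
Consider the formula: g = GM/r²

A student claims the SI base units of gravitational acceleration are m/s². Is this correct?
Units of each symbol in g = GM/r²:
  G (gravitational constant): m³/(kg·s²)
  M (mass): kg
  r (distance): m  → to the power 2 in the denominator, contributes 1/m²

Multiplying the contributions: [m³/(kg·s²)] · [kg] · [1/m²]
Adding exponents of each base unit: m: 1, s: -2
SI base units of gravitational acceleration: m/s²

The claimed units m/s² match the derived units, so the claim is correct.

Answer: Yes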